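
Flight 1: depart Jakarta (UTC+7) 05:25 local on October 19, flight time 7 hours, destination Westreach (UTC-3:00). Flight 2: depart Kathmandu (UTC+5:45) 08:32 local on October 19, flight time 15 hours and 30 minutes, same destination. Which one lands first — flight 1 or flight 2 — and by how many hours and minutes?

the first, by 12 hours 52 minutes

Flight 1 in UTC: 05:25 − 7:00 = 22:25 on Oct 18.
+7 hours → arrive 05:25 UTC on Oct 19.
Flight 2 in UTC: 08:32 − 5:45 = 02:47 on Oct 19.
+15 hours and 30 minutes → arrive 18:17 UTC on Oct 19.
Flight 1 lands earlier by 12 hours 52 minutes.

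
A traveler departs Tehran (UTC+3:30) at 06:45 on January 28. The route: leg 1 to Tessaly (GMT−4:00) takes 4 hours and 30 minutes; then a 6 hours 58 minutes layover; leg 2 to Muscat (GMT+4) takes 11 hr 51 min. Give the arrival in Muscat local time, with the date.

06:34 on January 29

Convert departure to UTC: 06:45 − 3:30 = 03:15 UTC on Jan 28.
Add 4 hours and 30 minutes leg 1 → 07:45 UTC.
Add 6 hours 58 minutes layover in Tessaly → 14:43 UTC.
Add 11 hours 51 minutes leg 2 → 02:34 UTC (Jan 29).
Muscat is UTC+4:00, so local arrival = 02:34 + 4:00 = 06:34 on Jan 29.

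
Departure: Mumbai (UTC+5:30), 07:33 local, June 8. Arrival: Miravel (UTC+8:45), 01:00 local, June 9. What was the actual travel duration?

14 hours 12 minutes

Miravel is 3:15 ahead of Mumbai.
Clock-face elapsed time (ignoring zones) is 17 hours 27 minutes.
Actual elapsed = 17 hours 27 minutes − 3:15 = 14 hours 12 minutes.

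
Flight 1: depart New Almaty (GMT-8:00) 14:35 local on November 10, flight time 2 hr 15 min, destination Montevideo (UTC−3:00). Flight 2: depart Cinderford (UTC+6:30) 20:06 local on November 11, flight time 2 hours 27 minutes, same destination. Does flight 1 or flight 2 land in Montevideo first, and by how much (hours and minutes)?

Flight 1 in UTC: 14:35 + 8:00 = 22:35 on Nov 10.
+2 hours and 15 minutes → arrive 00:50 UTC on Nov 11.
Flight 2 in UTC: 20:06 − 6:30 = 13:36 on Nov 11.
+2 hours and 27 minutes → arrive 16:03 UTC on Nov 11.
Flight 1 lands earlier by 15 hours 13 minutes.

the first, by 15 hours 13 minutes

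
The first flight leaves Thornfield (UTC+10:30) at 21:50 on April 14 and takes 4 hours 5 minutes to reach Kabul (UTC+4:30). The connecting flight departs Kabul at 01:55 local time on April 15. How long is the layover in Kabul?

Convert departure to UTC: 21:50 − 10:30 = 11:20 UTC on Apr 14.
Add 4 hours 5 minutes flight time → 15:25 UTC.
Kabul is UTC+4:30, so local arrival = 15:25 + 4:30 = 19:55 on Apr 14.
Layover = 01:55 − 19:55 (+1 day) = 6 hours.

6 hours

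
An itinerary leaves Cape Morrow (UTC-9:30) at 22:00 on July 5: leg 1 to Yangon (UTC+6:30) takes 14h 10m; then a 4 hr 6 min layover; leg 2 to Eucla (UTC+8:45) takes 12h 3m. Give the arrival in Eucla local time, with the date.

Convert departure to UTC: 22:00 + 9:30 = 07:30 UTC on Jul 6.
Add 14 hours 10 minutes leg 1 → 21:40 UTC.
Add 4 hours 6 minutes layover in Yangon → 01:46 UTC (Jul 7).
Add 12 hours and 3 minutes leg 2 → 13:49 UTC.
Eucla is UTC+8:45, so local arrival = 13:49 + 8:45 = 22:34 on Jul 7.

22:34 on July 7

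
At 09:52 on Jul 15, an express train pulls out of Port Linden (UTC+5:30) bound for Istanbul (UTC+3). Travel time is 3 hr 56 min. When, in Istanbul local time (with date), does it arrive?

11:18 on July 15

Convert departure to UTC: 09:52 − 5:30 = 04:22 UTC on Jul 15.
Add 3 hours 56 minutes travel time → 08:18 UTC.
Istanbul is UTC+3:00, so local arrival = 08:18 + 3:00 = 11:18 on Jul 15.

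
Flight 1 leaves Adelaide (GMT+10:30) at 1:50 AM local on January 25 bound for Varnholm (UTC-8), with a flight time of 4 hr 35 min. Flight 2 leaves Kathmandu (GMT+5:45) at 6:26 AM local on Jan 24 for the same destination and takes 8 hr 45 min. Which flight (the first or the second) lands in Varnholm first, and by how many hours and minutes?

the second, by 10 hours 29 minutes

Flight 1 in UTC: 1:50 AM − 10:30 = 3:20 PM on Jan 24.
+4 hours and 35 minutes → arrive 7:55 PM UTC on Jan 24.
Flight 2 in UTC: 6:26 AM − 5:45 = 12:41 AM on Jan 24.
+8 hours 45 minutes → arrive 9:26 AM UTC on Jan 24.
Flight 2 lands earlier by 10 hours 29 minutes.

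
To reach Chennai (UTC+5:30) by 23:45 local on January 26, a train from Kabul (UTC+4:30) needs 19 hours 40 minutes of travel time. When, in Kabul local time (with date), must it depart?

03:05 on Jan 26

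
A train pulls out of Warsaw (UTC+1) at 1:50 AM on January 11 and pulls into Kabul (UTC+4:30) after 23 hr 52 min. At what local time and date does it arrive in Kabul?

5:12 AM on January 12

Kabul is 3:30 ahead of Warsaw.
After 23 hours 52 minutes it is 1:42 AM (Jan 12) in Warsaw.
Shift by the zone difference: 1:42 AM + 3:30 = 5:12 AM on Jan 12 in Kabul.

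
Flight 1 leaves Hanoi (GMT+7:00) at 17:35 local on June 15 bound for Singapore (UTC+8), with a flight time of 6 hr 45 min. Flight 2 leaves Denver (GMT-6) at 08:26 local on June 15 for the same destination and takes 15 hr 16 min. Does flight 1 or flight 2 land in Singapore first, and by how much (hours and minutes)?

Flight 1 in UTC: 17:35 − 7:00 = 10:35 on Jun 15.
+6 hours and 45 minutes → arrive 17:20 UTC on Jun 15.
Flight 2 in UTC: 08:26 + 6:00 = 14:26 on Jun 15.
+15 hours and 16 minutes → arrive 05:42 UTC on Jun 16.
Flight 1 lands earlier by 12 hours 22 minutes.

the first, by 12 hours 22 minutes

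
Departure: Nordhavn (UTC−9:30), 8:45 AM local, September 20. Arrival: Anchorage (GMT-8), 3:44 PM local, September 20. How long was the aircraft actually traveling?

Anchorage is 1:30 ahead of Nordhavn.
Clock-face elapsed time (ignoring zones) is 6 hours 59 minutes.
Actual elapsed = 6 hours 59 minutes − 1:30 = 5 hours 29 minutes.

5 hours 29 minutes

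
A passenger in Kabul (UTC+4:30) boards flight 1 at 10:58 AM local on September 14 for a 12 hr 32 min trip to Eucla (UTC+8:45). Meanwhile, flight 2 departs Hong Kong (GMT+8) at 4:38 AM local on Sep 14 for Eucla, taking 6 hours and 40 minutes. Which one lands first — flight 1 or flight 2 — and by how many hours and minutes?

the second, by 15 hours 42 minutes

Flight 1 in UTC: 10:58 AM − 4:30 = 6:28 AM on Sep 14.
+12 hours and 32 minutes → arrive 7:00 PM UTC on Sep 14.
Flight 2 in UTC: 4:38 AM − 8:00 = 8:38 PM on Sep 13.
+6 hours and 40 minutes → arrive 3:18 AM UTC on Sep 14.
Flight 2 lands earlier by 15 hours 42 minutes.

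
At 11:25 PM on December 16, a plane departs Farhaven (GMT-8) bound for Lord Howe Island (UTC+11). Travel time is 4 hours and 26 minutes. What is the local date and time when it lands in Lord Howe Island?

10:51 PM on Dec 17

Lord Howe Island is 19:00 ahead of Farhaven.
After 4 hours 26 minutes it is 3:51 AM (Dec 17) in Farhaven.
Shift by the zone difference: 3:51 AM + 19:00 = 10:51 PM on Dec 17 in Lord Howe Island.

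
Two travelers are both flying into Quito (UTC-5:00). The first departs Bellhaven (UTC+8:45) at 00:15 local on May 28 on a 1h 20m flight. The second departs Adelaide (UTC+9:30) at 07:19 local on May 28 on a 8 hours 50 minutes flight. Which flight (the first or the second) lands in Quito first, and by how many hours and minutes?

Flight 1 in UTC: 00:15 − 8:45 = 15:30 on May 27.
+1 hour 20 minutes → arrive 16:50 UTC on May 27.
Flight 2 in UTC: 07:19 − 9:30 = 21:49 on May 27.
+8 hours 50 minutes → arrive 06:39 UTC on May 28.
Flight 1 lands earlier by 13 hours 49 minutes.

the first, by 13 hours 49 minutes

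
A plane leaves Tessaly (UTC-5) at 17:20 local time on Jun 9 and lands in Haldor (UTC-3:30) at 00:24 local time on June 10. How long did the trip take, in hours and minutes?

Departure in UTC: 17:20 + 5:00 = 22:20 on Jun 9.
Arrival in UTC: 00:24 + 3:30 = 03:54 on Jun 10.
Elapsed = 03:54 − 22:20 (+1 day) = 5 hours 34 minutes.

5 hours 34 minutes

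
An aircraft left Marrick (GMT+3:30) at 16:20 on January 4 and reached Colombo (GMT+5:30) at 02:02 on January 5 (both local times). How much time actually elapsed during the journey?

7 hours 42 minutes

Colombo is 2:00 ahead of Marrick.
Clock-face elapsed time (ignoring zones) is 9 hours 42 minutes.
Actual elapsed = 9 hours 42 minutes − 2:00 = 7 hours 42 minutes.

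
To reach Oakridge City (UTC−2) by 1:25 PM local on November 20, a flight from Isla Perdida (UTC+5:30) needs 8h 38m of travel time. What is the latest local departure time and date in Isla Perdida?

12:17 PM on November 20

Target arrival in UTC: 1:25 PM + 2:00 = 3:25 PM on Nov 20.
Subtract 8 hours and 38 minutes → departure 6:47 AM UTC on Nov 20.
Isla Perdida is UTC+5:30: 6:47 AM + 5:30 = 12:17 PM on Nov 20.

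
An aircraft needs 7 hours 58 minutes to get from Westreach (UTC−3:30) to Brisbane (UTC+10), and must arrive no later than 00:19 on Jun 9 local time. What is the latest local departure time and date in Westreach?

Target arrival in UTC: 00:19 − 10:00 = 14:19 on Jun 8.
Subtract 7 hours and 58 minutes → departure 06:21 UTC on Jun 8.
Westreach is UTC−3:30: 06:21 − 3:30 = 02:51 on Jun 8.

02:51 on June 8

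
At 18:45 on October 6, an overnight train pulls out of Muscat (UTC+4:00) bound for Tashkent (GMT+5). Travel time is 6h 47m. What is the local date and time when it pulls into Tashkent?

Convert departure to UTC: 18:45 − 4:00 = 14:45 UTC on Oct 6.
Add 6 hours 47 minutes travel time → 21:32 UTC.
Tashkent is UTC+5:00, so local arrival = 21:32 + 5:00 = 02:32 on Oct 7.

02:32 on October 7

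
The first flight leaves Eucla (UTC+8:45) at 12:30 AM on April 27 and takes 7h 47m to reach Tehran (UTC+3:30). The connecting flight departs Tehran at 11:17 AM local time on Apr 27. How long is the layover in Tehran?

8 hours 15 minutes

Convert departure to UTC: 12:30 AM − 8:45 = 3:45 PM UTC on Apr 26.
Add 7 hours and 47 minutes flight time → 11:32 PM UTC.
Tehran is UTC+3:30, so local arrival = 11:32 PM + 3:30 = 3:02 AM on Apr 27.
Layover = 11:17 AM − 3:02 AM = 8 hours 15 minutes.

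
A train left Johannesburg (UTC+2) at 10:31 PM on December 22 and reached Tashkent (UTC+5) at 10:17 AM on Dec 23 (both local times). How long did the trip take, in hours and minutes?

8 hours 46 minutes

Departure in UTC: 10:31 PM − 2:00 = 8:31 PM on Dec 22.
Arrival in UTC: 10:17 AM − 5:00 = 5:17 AM on Dec 23.
Elapsed = 5:17 AM − 8:31 PM (+1 day) = 8 hours 46 minutes.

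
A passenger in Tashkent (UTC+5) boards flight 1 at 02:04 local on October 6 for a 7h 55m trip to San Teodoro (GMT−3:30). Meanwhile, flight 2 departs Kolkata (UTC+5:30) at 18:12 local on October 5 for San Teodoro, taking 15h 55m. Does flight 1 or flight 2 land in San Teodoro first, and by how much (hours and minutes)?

the second, by 22 minutes

Flight 1 in UTC: 02:04 − 5:00 = 21:04 on Oct 5.
+7 hours 55 minutes → arrive 04:59 UTC on Oct 6.
Flight 2 in UTC: 18:12 − 5:30 = 12:42 on Oct 5.
+15 hours 55 minutes → arrive 04:37 UTC on Oct 6.
Flight 2 lands earlier by 22 minutes.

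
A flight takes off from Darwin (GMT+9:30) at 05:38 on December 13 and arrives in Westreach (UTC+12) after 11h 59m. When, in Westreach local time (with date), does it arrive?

Convert departure to UTC: 05:38 − 9:30 = 20:08 UTC on Dec 12.
Add 11 hours 59 minutes travel time → 08:07 UTC (Dec 13).
Westreach is UTC+12:00, so local arrival = 08:07 + 12:00 = 20:07 on Dec 13.

20:07 on December 13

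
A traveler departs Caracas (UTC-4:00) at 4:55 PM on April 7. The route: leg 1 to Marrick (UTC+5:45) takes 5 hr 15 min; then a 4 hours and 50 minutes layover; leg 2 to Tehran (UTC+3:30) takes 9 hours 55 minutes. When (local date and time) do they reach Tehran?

8:25 PM on Apr 8

Convert departure to UTC: 4:55 PM + 4:00 = 8:55 PM UTC on Apr 7.
Add 5 hours 15 minutes leg 1 → 2:10 AM UTC (Apr 8).
Add 4 hours and 50 minutes layover in Marrick → 7:00 AM UTC.
Add 9 hours and 55 minutes leg 2 → 4:55 PM UTC.
Tehran is UTC+3:30, so local arrival = 4:55 PM + 3:30 = 8:25 PM on Apr 8.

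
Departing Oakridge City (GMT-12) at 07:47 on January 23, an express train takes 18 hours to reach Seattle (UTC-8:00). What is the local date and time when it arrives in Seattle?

Seattle is 4:00 ahead of Oakridge City.
After 18 hours it is 01:47 (Jan 24) in Oakridge City.
Shift by the zone difference: 01:47 + 4:00 = 05:47 on Jan 24 in Seattle.

05:47 on January 24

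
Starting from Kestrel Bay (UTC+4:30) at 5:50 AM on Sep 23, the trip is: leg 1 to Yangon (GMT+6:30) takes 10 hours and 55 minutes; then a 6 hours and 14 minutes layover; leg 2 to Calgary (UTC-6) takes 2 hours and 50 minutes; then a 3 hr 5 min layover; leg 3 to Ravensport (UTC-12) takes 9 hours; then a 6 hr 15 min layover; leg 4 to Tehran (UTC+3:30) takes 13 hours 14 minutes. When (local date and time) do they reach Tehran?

8:23 AM on September 25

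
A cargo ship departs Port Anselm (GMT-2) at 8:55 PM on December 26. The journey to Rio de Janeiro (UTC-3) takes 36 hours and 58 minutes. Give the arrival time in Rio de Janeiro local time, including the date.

Convert departure to UTC: 8:55 PM + 2:00 = 10:55 PM UTC on Dec 26.
Add 36 hours and 58 minutes travel time → 11:53 AM UTC (Dec 28).
Rio de Janeiro is UTC−3:00, so local arrival = 11:53 AM − 3:00 = 8:53 AM on Dec 28.

8:53 AM on December 28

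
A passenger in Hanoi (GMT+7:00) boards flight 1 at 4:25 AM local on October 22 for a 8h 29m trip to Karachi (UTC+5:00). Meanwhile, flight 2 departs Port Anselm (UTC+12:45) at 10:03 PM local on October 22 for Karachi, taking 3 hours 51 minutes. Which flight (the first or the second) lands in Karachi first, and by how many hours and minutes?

the first, by 7 hours 15 minutes

Flight 1 in UTC: 4:25 AM − 7:00 = 9:25 PM on Oct 21.
+8 hours 29 minutes → arrive 5:54 AM UTC on Oct 22.
Flight 2 in UTC: 10:03 PM − 12:45 = 9:18 AM on Oct 22.
+3 hours 51 minutes → arrive 1:09 PM UTC on Oct 22.
Flight 1 lands earlier by 7 hours 15 minutes.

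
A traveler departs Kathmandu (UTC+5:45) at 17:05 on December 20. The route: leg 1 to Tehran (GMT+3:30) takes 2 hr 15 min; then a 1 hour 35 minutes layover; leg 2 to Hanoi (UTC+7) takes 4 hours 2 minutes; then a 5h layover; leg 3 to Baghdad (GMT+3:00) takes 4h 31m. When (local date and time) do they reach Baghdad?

07:43 on December 21

Convert departure to UTC: 17:05 − 5:45 = 11:20 UTC on Dec 20.
Add 2 hours and 15 minutes leg 1 → 13:35 UTC.
Add 1 hour 35 minutes layover in Tehran → 15:10 UTC.
Add 4 hours 2 minutes leg 2 → 19:12 UTC.
Add 5 hours layover in Hanoi → 00:12 UTC (Dec 21).
Add 4 hours and 31 minutes leg 3 → 04:43 UTC.
Baghdad is UTC+3:00, so local arrival = 04:43 + 3:00 = 07:43 on Dec 21.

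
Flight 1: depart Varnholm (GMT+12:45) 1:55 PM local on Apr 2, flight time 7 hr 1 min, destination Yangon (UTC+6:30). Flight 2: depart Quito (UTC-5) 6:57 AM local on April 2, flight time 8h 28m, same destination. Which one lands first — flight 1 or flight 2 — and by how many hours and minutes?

Flight 1 in UTC: 1:55 PM − 12:45 = 1:10 AM on Apr 2.
+7 hours and 1 minute → arrive 8:11 AM UTC on Apr 2.
Flight 2 in UTC: 6:57 AM + 5:00 = 11:57 AM on Apr 2.
+8 hours 28 minutes → arrive 8:25 PM UTC on Apr 2.
Flight 1 lands earlier by 12 hours 14 minutes.

the first, by 12 hours 14 minutes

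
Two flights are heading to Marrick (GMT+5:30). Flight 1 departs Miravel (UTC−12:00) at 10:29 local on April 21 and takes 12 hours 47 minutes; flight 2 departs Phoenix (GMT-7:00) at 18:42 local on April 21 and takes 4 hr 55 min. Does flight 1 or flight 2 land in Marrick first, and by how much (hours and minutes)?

Flight 1 in UTC: 10:29 + 12:00 = 22:29 on Apr 21.
+12 hours and 47 minutes → arrive 11:16 UTC on Apr 22.
Flight 2 in UTC: 18:42 + 7:00 = 01:42 on Apr 22.
+4 hours 55 minutes → arrive 06:37 UTC on Apr 22.
Flight 2 lands earlier by 4 hours 39 minutes.

the second, by 4 hours 39 minutes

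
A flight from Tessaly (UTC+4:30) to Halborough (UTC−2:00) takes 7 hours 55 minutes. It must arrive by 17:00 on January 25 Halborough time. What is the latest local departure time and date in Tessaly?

Target arrival in UTC: 17:00 + 2:00 = 19:00 on Jan 25.
Subtract 7 hours 55 minutes → departure 11:05 UTC on Jan 25.
Tessaly is UTC+4:30: 11:05 + 4:30 = 15:35 on Jan 25.

15:35 on January 25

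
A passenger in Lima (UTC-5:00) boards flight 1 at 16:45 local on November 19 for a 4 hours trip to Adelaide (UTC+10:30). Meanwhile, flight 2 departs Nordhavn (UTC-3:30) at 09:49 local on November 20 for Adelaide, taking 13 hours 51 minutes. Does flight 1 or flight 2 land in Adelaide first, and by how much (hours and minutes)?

the first, by 25 hours 25 minutes

Flight 1 in UTC: 16:45 + 5:00 = 21:45 on Nov 19.
+4 hours → arrive 01:45 UTC on Nov 20.
Flight 2 in UTC: 09:49 + 3:30 = 13:19 on Nov 20.
+13 hours 51 minutes → arrive 03:10 UTC on Nov 21.
Flight 1 lands earlier by 25 hours 25 minutes.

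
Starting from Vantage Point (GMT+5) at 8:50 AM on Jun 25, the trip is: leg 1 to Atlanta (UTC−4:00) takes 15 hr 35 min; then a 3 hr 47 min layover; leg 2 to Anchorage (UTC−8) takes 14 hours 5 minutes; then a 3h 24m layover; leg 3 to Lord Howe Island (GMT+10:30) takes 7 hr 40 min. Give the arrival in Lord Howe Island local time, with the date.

10:51 AM on June 27

Convert departure to UTC: 8:50 AM − 5:00 = 3:50 AM UTC on Jun 25.
Add 15 hours 35 minutes leg 1 → 7:25 PM UTC.
Add 3 hours 47 minutes layover in Atlanta → 11:12 PM UTC.
Add 14 hours 5 minutes leg 2 → 1:17 PM UTC (Jun 26).
Add 3 hours 24 minutes layover in Anchorage → 4:41 PM UTC.
Add 7 hours 40 minutes leg 3 → 12:21 AM UTC (Jun 27).
Lord Howe Island is UTC+10:30, so local arrival = 12:21 AM + 10:30 = 10:51 AM on Jun 27.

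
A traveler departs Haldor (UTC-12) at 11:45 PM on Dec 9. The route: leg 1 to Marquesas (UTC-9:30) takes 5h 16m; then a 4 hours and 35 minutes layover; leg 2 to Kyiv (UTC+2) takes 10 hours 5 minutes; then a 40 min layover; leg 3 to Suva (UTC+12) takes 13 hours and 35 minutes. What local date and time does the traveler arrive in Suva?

9:56 AM on December 12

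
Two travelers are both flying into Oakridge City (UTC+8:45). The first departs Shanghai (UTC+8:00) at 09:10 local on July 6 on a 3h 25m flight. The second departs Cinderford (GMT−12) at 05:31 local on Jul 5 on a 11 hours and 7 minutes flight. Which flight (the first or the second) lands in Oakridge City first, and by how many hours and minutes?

the first, by 3 minutes

Flight 1 in UTC: 09:10 − 8:00 = 01:10 on Jul 6.
+3 hours 25 minutes → arrive 04:35 UTC on Jul 6.
Flight 2 in UTC: 05:31 + 12:00 = 17:31 on Jul 5.
+11 hours 7 minutes → arrive 04:38 UTC on Jul 6.
Flight 1 lands earlier by 3 minutes.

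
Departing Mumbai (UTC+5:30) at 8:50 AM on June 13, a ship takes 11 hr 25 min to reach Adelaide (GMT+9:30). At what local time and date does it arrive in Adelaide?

Adelaide is 4:00 ahead of Mumbai.
After 11 hours and 25 minutes it is 8:15 PM in Mumbai.
Shift by the zone difference: 8:15 PM + 4:00 = 12:15 AM on Jun 14 in Adelaide.

12:15 AM on June 14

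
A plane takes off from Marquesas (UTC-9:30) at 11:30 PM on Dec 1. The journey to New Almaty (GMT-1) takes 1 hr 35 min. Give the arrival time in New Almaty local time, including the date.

9:35 AM on December 2

Convert departure to UTC: 11:30 PM + 9:30 = 9:00 AM UTC on Dec 2.
Add 1 hour and 35 minutes travel time → 10:35 AM UTC.
New Almaty is UTC−1:00, so local arrival = 10:35 AM − 1:00 = 9:35 AM on Dec 2.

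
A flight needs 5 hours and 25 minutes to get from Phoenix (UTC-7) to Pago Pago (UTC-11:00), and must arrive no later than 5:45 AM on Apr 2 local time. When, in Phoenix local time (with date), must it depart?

4:20 AM on April 2

Target arrival in UTC: 5:45 AM + 11:00 = 4:45 PM on Apr 2.
Subtract 5 hours 25 minutes → departure 11:20 AM UTC on Apr 2.
Phoenix is UTC−7:00: 11:20 AM − 7:00 = 4:20 AM on Apr 2.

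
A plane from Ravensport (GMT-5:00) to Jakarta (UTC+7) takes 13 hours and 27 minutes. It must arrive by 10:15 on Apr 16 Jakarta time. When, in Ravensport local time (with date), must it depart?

Target arrival in UTC: 10:15 − 7:00 = 03:15 on Apr 16.
Subtract 13 hours 27 minutes → departure 13:48 UTC on Apr 15.
Ravensport is UTC−5:00: 13:48 − 5:00 = 08:48 on Apr 15.

08:48 on April 15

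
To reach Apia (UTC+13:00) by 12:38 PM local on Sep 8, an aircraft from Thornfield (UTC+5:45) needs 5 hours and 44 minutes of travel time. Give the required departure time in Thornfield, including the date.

11:39 PM on Sep 7

Target arrival in UTC: 12:38 PM − 13:00 = 11:38 PM on Sep 7.
Subtract 5 hours 44 minutes → departure 5:54 PM UTC on Sep 7.
Thornfield is UTC+5:45: 5:54 PM + 5:45 = 11:39 PM on Sep 7.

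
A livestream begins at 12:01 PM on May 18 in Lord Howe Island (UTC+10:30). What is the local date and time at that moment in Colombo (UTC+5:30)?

In UTC: 12:01 PM − 10:30 = 1:31 AM on May 18.
Colombo is UTC+5:30: 1:31 AM + 5:30 = 7:01 AM on May 18.

7:01 AM on May 18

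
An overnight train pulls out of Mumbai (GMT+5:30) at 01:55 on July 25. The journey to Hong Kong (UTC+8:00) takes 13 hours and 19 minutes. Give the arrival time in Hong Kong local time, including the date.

17:44 on July 25

Hong Kong is 2:30 ahead of Mumbai.
After 13 hours 19 minutes it is 15:14 in Mumbai.
Shift by the zone difference: 15:14 + 2:30 = 17:44 on Jul 25 in Hong Kong.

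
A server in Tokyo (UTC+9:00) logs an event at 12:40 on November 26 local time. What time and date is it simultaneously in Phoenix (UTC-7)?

20:40 on Nov 25

In UTC: 12:40 − 9:00 = 03:40 on Nov 26.
Phoenix is UTC−7:00: 03:40 − 7:00 = 20:40 on Nov 25.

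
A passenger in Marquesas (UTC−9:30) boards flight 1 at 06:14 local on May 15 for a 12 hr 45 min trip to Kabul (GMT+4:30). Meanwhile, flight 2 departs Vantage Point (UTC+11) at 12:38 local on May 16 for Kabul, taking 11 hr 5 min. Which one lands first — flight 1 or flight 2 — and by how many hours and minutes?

the first, by 8 hours 14 minutes

Flight 1 in UTC: 06:14 + 9:30 = 15:44 on May 15.
+12 hours 45 minutes → arrive 04:29 UTC on May 16.
Flight 2 in UTC: 12:38 − 11:00 = 01:38 on May 16.
+11 hours and 5 minutes → arrive 12:43 UTC on May 16.
Flight 1 lands earlier by 8 hours 14 minutes.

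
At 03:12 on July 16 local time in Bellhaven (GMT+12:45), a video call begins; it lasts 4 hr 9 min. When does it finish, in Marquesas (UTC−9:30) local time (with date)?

Convert start to UTC: 03:12 − 12:45 = 14:27 UTC on Jul 15.
Add 4 hours 9 minutes duration → 18:36 UTC.
Marquesas is UTC−9:30, so local end time = 18:36 − 9:30 = 09:06 on Jul 15.

09:06 on July 15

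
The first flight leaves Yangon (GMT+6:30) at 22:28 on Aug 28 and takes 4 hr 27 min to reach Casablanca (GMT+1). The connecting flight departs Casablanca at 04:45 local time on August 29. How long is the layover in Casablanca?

Convert departure to UTC: 22:28 − 6:30 = 15:58 UTC on Aug 28.
Add 4 hours 27 minutes flight time → 20:25 UTC.
Casablanca is UTC+1:00, so local arrival = 20:25 + 1:00 = 21:25 on Aug 28.
Layover = 04:45 − 21:25 (+1 day) = 7 hours 20 minutes.

7 hours 20 minutes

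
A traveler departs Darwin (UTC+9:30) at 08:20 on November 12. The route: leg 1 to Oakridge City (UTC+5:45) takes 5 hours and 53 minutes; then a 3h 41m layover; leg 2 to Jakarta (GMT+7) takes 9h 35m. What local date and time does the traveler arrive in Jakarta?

00:59 on November 13

Convert departure to UTC: 08:20 − 9:30 = 22:50 UTC on Nov 11.
Add 5 hours and 53 minutes leg 1 → 04:43 UTC (Nov 12).
Add 3 hours 41 minutes layover in Oakridge City → 08:24 UTC.
Add 9 hours 35 minutes leg 2 → 17:59 UTC.
Jakarta is UTC+7:00, so local arrival = 17:59 + 7:00 = 00:59 on Nov 13.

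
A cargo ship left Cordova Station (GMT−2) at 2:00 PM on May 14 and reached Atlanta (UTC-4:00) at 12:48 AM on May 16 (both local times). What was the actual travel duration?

Departure in UTC: 2:00 PM + 2:00 = 4:00 PM on May 14.
Arrival in UTC: 12:48 AM + 4:00 = 4:48 AM on May 16.
Elapsed = 4:48 AM − 4:00 PM (+2 days) = 36 hours 48 minutes.

36 hours 48 minutes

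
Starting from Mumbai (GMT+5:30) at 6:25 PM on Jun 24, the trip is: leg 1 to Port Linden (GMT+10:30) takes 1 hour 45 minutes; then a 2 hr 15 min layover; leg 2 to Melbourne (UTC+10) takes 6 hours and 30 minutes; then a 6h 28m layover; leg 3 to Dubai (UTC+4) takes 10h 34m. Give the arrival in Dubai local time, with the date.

8:27 PM on Jun 25

Convert departure to UTC: 6:25 PM − 5:30 = 12:55 PM UTC on Jun 24.
Add 1 hour 45 minutes leg 1 → 2:40 PM UTC.
Add 2 hours 15 minutes layover in Port Linden → 4:55 PM UTC.
Add 6 hours 30 minutes leg 2 → 11:25 PM UTC.
Add 6 hours 28 minutes layover in Melbourne → 5:53 AM UTC (Jun 25).
Add 10 hours and 34 minutes leg 3 → 4:27 PM UTC.
Dubai is UTC+4:00, so local arrival = 4:27 PM + 4:00 = 8:27 PM on Jun 25.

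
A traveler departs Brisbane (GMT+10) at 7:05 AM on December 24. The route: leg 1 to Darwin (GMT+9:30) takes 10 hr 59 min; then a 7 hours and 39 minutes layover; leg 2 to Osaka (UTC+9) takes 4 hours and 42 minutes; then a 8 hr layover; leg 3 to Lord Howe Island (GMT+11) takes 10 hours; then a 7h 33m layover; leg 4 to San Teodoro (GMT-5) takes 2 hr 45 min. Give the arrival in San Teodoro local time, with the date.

7:43 PM on December 25

Convert departure to UTC: 7:05 AM − 10:00 = 9:05 PM UTC on Dec 23.
Add 10 hours 59 minutes leg 1 → 8:04 AM UTC (Dec 24).
Add 7 hours 39 minutes layover in Darwin → 3:43 PM UTC.
Add 4 hours 42 minutes leg 2 → 8:25 PM UTC.
Add 8 hours layover in Osaka → 4:25 AM UTC (Dec 25).
Add 10 hours leg 3 → 2:25 PM UTC.
Add 7 hours 33 minutes layover in Lord Howe Island → 9:58 PM UTC.
Add 2 hours and 45 minutes leg 4 → 12:43 AM UTC (Dec 26).
San Teodoro is UTC−5:00, so local arrival = 12:43 AM − 5:00 = 7:43 PM on Dec 25.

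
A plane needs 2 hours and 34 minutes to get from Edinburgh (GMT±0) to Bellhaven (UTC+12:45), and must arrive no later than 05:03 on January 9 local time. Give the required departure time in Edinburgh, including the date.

Target arrival in UTC: 05:03 − 12:45 = 16:18 on Jan 8.
Subtract 2 hours and 34 minutes → departure 13:44 UTC on Jan 8.
Edinburgh is UTC+0, so departure is 13:44 on Jan 8.

13:44 on January 8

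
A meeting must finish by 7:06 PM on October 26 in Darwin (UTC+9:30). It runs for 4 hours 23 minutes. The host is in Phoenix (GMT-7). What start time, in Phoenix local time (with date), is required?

Target end time in UTC: 7:06 PM − 9:30 = 9:36 AM on Oct 26.
Subtract 4 hours 23 minutes → start 5:13 AM UTC on Oct 26.
Phoenix is UTC−7:00: 5:13 AM − 7:00 = 10:13 PM on Oct 25.

10:13 PM on Oct 25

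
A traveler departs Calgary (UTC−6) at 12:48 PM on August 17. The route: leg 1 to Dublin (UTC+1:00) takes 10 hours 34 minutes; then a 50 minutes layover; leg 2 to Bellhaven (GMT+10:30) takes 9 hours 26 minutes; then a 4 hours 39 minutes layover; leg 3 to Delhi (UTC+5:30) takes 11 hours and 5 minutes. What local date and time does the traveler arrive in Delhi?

Convert departure to UTC: 12:48 PM + 6:00 = 6:48 PM UTC on Aug 17.
Add 10 hours and 34 minutes leg 1 → 5:22 AM UTC (Aug 18).
Add 50 minutes layover in Dublin → 6:12 AM UTC.
Add 9 hours and 26 minutes leg 2 → 3:38 PM UTC.
Add 4 hours 39 minutes layover in Bellhaven → 8:17 PM UTC.
Add 11 hours 5 minutes leg 3 → 7:22 AM UTC (Aug 19).
Delhi is UTC+5:30, so local arrival = 7:22 AM + 5:30 = 12:52 PM on Aug 19.

12:52 PM on August 19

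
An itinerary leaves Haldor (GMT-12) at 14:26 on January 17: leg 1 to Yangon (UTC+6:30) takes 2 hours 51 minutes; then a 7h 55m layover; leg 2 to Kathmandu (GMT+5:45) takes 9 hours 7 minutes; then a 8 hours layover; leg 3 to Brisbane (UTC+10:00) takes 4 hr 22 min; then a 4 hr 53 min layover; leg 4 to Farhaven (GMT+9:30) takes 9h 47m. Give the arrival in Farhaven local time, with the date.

Convert departure to UTC: 14:26 + 12:00 = 02:26 UTC on Jan 18.
Add 2 hours and 51 minutes leg 1 → 05:17 UTC.
Add 7 hours 55 minutes layover in Yangon → 13:12 UTC.
Add 9 hours and 7 minutes leg 2 → 22:19 UTC.
Add 8 hours layover in Kathmandu → 06:19 UTC (Jan 19).
Add 4 hours 22 minutes leg 3 → 10:41 UTC.
Add 4 hours and 53 minutes layover in Brisbane → 15:34 UTC.
Add 9 hours and 47 minutes leg 4 → 01:21 UTC (Jan 20).
Farhaven is UTC+9:30, so local arrival = 01:21 + 9:30 = 10:51 on Jan 20.

10:51 on January 20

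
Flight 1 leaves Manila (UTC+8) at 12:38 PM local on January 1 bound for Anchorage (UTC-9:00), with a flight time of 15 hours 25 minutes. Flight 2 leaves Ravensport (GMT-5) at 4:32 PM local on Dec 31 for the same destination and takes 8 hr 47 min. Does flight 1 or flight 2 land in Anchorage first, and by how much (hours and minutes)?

the second, by 13 hours 44 minutes

Flight 1 in UTC: 12:38 PM − 8:00 = 4:38 AM on Jan 1.
+15 hours 25 minutes → arrive 8:03 PM UTC on Jan 1.
Flight 2 in UTC: 4:32 PM + 5:00 = 9:32 PM on Dec 31.
+8 hours 47 minutes → arrive 6:19 AM UTC on Jan 1.
Flight 2 lands earlier by 13 hours 44 minutes.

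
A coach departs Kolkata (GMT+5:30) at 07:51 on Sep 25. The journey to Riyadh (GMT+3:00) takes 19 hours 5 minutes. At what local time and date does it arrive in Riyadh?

00:26 on September 26

Convert departure to UTC: 07:51 − 5:30 = 02:21 UTC on Sep 25.
Add 19 hours and 5 minutes travel time → 21:26 UTC.
Riyadh is UTC+3:00, so local arrival = 21:26 + 3:00 = 00:26 on Sep 26.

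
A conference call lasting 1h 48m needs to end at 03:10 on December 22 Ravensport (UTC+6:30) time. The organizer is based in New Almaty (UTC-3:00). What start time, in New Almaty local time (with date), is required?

15:52 on Dec 21

Target end time in UTC: 03:10 − 6:30 = 20:40 on Dec 21.
Subtract 1 hour and 48 minutes → start 18:52 UTC on Dec 21.
New Almaty is UTC−3:00: 18:52 − 3:00 = 15:52 on Dec 21.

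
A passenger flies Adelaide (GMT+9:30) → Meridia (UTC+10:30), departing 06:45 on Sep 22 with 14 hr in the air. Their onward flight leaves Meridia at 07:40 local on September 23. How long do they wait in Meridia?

9 hours 55 minutes

Convert departure to UTC: 06:45 − 9:30 = 21:15 UTC on Sep 21.
Add 14 hours flight time → 11:15 UTC (Sep 22).
Meridia is UTC+10:30, so local arrival = 11:15 + 10:30 = 21:45 on Sep 22.
Layover = 07:40 − 21:45 (+1 day) = 9 hours 55 minutes.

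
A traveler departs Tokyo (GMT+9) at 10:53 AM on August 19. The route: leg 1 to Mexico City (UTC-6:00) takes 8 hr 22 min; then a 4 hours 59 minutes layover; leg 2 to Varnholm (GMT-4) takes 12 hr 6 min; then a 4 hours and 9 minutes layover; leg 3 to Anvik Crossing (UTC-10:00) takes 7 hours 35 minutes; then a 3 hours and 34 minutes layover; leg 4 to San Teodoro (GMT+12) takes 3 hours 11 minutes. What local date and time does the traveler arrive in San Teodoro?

9:49 AM on August 21

Convert departure to UTC: 10:53 AM − 9:00 = 1:53 AM UTC on Aug 19.
Add 8 hours 22 minutes leg 1 → 10:15 AM UTC.
Add 4 hours and 59 minutes layover in Mexico City → 3:14 PM UTC.
Add 12 hours and 6 minutes leg 2 → 3:20 AM UTC (Aug 20).
Add 4 hours 9 minutes layover in Varnholm → 7:29 AM UTC.
Add 7 hours 35 minutes leg 3 → 3:04 PM UTC.
Add 3 hours 34 minutes layover in Anvik Crossing → 6:38 PM UTC.
Add 3 hours 11 minutes leg 4 → 9:49 PM UTC.
San Teodoro is UTC+12:00, so local arrival = 9:49 PM + 12:00 = 9:49 AM on Aug 21.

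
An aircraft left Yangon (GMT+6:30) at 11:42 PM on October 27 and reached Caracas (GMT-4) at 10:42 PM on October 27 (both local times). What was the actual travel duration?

9 hours 30 minutes

Departure in UTC: 11:42 PM − 6:30 = 5:12 PM on Oct 27.
Arrival in UTC: 10:42 PM + 4:00 = 2:42 AM on Oct 28.
Elapsed = 2:42 AM − 5:12 PM (+1 day) = 9 hours 30 minutes.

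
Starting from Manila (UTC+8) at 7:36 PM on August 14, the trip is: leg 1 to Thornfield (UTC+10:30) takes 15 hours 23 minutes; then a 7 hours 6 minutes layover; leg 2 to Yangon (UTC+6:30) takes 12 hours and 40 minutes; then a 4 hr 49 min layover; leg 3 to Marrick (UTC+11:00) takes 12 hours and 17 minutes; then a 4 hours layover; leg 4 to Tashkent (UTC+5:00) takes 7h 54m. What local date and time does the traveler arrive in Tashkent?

8:45 AM on August 17

Convert departure to UTC: 7:36 PM − 8:00 = 11:36 AM UTC on Aug 14.
Add 15 hours 23 minutes leg 1 → 2:59 AM UTC (Aug 15).
Add 7 hours and 6 minutes layover in Thornfield → 10:05 AM UTC.
Add 12 hours and 40 minutes leg 2 → 10:45 PM UTC.
Add 4 hours and 49 minutes layover in Yangon → 3:34 AM UTC (Aug 16).
Add 12 hours 17 minutes leg 3 → 3:51 PM UTC.
Add 4 hours layover in Marrick → 7:51 PM UTC.
Add 7 hours 54 minutes leg 4 → 3:45 AM UTC (Aug 17).
Tashkent is UTC+5:00, so local arrival = 3:45 AM + 5:00 = 8:45 AM on Aug 17.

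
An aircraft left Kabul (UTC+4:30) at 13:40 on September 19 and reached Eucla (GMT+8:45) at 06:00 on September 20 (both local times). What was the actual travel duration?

12 hours 5 minutes

Departure in UTC: 13:40 − 4:30 = 09:10 on Sep 19.
Arrival in UTC: 06:00 − 8:45 = 21:15 on Sep 19.
Elapsed = 21:15 − 09:10 = 12 hours 5 minutes.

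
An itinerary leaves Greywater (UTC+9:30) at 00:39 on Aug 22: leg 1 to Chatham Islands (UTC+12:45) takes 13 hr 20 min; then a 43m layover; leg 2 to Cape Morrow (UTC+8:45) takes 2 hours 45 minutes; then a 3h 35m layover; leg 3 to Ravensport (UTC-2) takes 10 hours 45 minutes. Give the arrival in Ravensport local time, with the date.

Convert departure to UTC: 00:39 − 9:30 = 15:09 UTC on Aug 21.
Add 13 hours 20 minutes leg 1 → 04:29 UTC (Aug 22).
Add 43 minutes layover in Chatham Islands → 05:12 UTC.
Add 2 hours and 45 minutes leg 2 → 07:57 UTC.
Add 3 hours and 35 minutes layover in Cape Morrow → 11:32 UTC.
Add 10 hours and 45 minutes leg 3 → 22:17 UTC.
Ravensport is UTC−2:00, so local arrival = 22:17 − 2:00 = 20:17 on Aug 22.

20:17 on Aug 22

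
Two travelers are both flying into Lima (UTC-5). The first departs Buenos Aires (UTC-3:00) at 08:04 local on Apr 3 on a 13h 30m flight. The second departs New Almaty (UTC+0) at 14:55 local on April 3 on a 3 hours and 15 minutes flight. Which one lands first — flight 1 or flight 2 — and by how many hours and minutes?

Flight 1 in UTC: 08:04 + 3:00 = 11:04 on Apr 3.
+13 hours 30 minutes → arrive 00:34 UTC on Apr 4.
Flight 2 departs at 14:55 UTC (Apr 3).
+3 hours and 15 minutes → arrive 18:10 UTC on Apr 3.
Flight 2 lands earlier by 6 hours 24 minutes.

the second, by 6 hours 24 minutes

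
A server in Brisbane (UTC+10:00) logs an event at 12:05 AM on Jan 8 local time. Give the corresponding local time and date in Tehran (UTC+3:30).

Tehran is 6:30 behind Brisbane.
Shift by the zone difference: 12:05 AM − 6:30 = 5:35 PM on Jan 7 in Tehran.

5:35 PM on Jan 7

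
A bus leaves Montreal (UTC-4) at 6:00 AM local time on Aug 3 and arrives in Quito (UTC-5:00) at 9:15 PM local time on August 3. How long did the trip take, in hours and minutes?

16 hours 15 minutes

Departure in UTC: 6:00 AM + 4:00 = 10:00 AM on Aug 3.
Arrival in UTC: 9:15 PM + 5:00 = 2:15 AM on Aug 4.
Elapsed = 2:15 AM − 10:00 AM (+1 day) = 16 hours 15 minutes.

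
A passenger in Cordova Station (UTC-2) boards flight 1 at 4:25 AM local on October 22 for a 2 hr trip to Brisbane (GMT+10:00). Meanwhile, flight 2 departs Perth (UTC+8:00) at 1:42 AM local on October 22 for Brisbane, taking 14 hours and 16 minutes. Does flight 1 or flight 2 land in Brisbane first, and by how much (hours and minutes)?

Flight 1 in UTC: 4:25 AM + 2:00 = 6:25 AM on Oct 22.
+2 hours → arrive 8:25 AM UTC on Oct 22.
Flight 2 in UTC: 1:42 AM − 8:00 = 5:42 PM on Oct 21.
+14 hours 16 minutes → arrive 7:58 AM UTC on Oct 22.
Flight 2 lands earlier by 27 minutes.

the second, by 27 minutes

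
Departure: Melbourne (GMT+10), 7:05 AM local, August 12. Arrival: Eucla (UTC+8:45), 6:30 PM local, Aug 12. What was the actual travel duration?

Eucla is 1:15 behind Melbourne.
Clock-face elapsed time (ignoring zones) is 11 hours 25 minutes.
Actual elapsed = 11 hours 25 minutes + 1:15 = 12 hours 40 minutes.

12 hours 40 minutes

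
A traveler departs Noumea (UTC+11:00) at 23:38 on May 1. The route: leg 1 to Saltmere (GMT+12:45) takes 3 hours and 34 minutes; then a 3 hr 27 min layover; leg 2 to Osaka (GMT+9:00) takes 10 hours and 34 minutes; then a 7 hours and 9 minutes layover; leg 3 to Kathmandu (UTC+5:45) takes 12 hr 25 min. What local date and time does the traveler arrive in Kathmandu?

Convert departure to UTC: 23:38 − 11:00 = 12:38 UTC on May 1.
Add 3 hours 34 minutes leg 1 → 16:12 UTC.
Add 3 hours and 27 minutes layover in Saltmere → 19:39 UTC.
Add 10 hours and 34 minutes leg 2 → 06:13 UTC (May 2).
Add 7 hours 9 minutes layover in Osaka → 13:22 UTC.
Add 12 hours 25 minutes leg 3 → 01:47 UTC (May 3).
Kathmandu is UTC+5:45, so local arrival = 01:47 + 5:45 = 07:32 on May 3.

07:32 on May 3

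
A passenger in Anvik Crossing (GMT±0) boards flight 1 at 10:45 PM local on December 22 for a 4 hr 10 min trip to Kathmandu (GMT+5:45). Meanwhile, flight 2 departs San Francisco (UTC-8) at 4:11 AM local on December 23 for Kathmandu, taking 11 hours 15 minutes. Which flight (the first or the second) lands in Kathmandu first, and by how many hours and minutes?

the first, by 20 hours 31 minutes

Flight 1 departs at 10:45 PM UTC (Dec 22).
+4 hours 10 minutes → arrive 2:55 AM UTC on Dec 23.
Flight 2 in UTC: 4:11 AM + 8:00 = 12:11 PM on Dec 23.
+11 hours and 15 minutes → arrive 11:26 PM UTC on Dec 23.
Flight 1 lands earlier by 20 hours 31 minutes.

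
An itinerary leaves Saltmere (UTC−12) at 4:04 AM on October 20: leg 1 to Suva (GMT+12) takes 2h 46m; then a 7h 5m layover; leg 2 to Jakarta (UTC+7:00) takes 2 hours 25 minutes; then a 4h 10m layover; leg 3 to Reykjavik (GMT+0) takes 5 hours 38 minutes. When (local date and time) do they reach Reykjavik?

Convert departure to UTC: 4:04 AM + 12:00 = 4:04 PM UTC on Oct 20.
Add 2 hours 46 minutes leg 1 → 6:50 PM UTC.
Add 7 hours 5 minutes layover in Suva → 1:55 AM UTC (Oct 21).
Add 2 hours and 25 minutes leg 2 → 4:20 AM UTC.
Add 4 hours and 10 minutes layover in Jakarta → 8:30 AM UTC.
Add 5 hours 38 minutes leg 3 → 2:08 PM UTC.
Reykjavik is UTC+0, so local arrival is the same: 2:08 PM on Oct 21.

2:08 PM on October 21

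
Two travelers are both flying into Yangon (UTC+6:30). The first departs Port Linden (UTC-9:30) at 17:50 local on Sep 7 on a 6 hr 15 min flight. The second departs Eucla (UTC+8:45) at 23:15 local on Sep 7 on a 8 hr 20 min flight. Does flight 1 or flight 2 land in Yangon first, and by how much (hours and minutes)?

the second, by 10 hours 45 minutes

Flight 1 in UTC: 17:50 + 9:30 = 03:20 on Sep 8.
+6 hours 15 minutes → arrive 09:35 UTC on Sep 8.
Flight 2 in UTC: 23:15 − 8:45 = 14:30 on Sep 7.
+8 hours 20 minutes → arrive 22:50 UTC on Sep 7.
Flight 2 lands earlier by 10 hours 45 minutes.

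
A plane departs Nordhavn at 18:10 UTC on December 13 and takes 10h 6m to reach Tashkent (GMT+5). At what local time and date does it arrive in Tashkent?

09:16 on Dec 14

Departure is given in UTC: 18:10 on Dec 13.
Add 10 hours and 6 minutes → 04:16 UTC (Dec 14).
Tashkent is UTC+5:00: 04:16 + 5:00 = 09:16 on Dec 14.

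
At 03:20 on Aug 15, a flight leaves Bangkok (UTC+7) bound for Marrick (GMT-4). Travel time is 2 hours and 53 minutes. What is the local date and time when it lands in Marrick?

19:13 on Aug 14

Convert departure to UTC: 03:20 − 7:00 = 20:20 UTC on Aug 14.
Add 2 hours and 53 minutes travel time → 23:13 UTC.
Marrick is UTC−4:00, so local arrival = 23:13 − 4:00 = 19:13 on Aug 14.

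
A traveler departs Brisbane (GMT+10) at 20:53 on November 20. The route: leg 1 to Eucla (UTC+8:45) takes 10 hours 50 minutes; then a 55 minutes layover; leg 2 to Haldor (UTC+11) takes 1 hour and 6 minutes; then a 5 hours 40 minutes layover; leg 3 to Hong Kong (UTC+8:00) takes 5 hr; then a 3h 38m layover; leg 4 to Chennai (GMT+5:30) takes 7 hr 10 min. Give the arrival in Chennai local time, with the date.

Convert departure to UTC: 20:53 − 10:00 = 10:53 UTC on Nov 20.
Add 10 hours 50 minutes leg 1 → 21:43 UTC.
Add 55 minutes layover in Eucla → 22:38 UTC.
Add 1 hour 6 minutes leg 2 → 23:44 UTC.
Add 5 hours 40 minutes layover in Haldor → 05:24 UTC (Nov 21).
Add 5 hours leg 3 → 10:24 UTC.
Add 3 hours and 38 minutes layover in Hong Kong → 14:02 UTC.
Add 7 hours 10 minutes leg 4 → 21:12 UTC.
Chennai is UTC+5:30, so local arrival = 21:12 + 5:30 = 02:42 on Nov 22.

02:42 on November 22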